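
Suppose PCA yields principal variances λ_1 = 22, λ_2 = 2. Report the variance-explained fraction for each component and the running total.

Step 1 — total variance = trace(Sigma) = Σ λ_i = 22 + 2 = 24.

Step 2 — fraction explained by component i = λ_i / Σ λ:
  PC1: 22/24 = 0.9167
  PC2: 2/24 = 0.0833

Step 3 — cumulative fraction after k components = (λ_1 + ... + λ_k) / Σ λ:
  k = 1: 22/24 = 0.9167
  k = 2: (22 + 2)/24 = 24/24 = 1

Summary (fraction, with percent):

explained: PC1 0.9167 (91.67%), PC2 0.0833 (8.33%);  cumulative: 0.9167, 1


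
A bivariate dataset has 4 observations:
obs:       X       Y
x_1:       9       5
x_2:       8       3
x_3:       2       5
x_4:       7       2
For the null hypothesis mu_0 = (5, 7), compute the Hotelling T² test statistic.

Step 1 — sample mean vector:
  mean(X) = (9 + 8 + 2 + 7) / 4 = 26/4 = 6.5
  mean(Y) = (5 + 3 + 5 + 2) / 4 = 15/4 = 3.75
  x̄ = (6.5, 3.75),  deviation x̄ - mu_0 = (6.5, 3.75) - (5, 7) = (1.5, -3.25).

Step 2 — sample covariance matrix, S[i,j] = (1/(n-1)) · Σ_k (x_{k,i} - mean_i) · (x_{k,j} - mean_j), divisor n-1 = 3:
  S[X,X] = ((2.5)·(2.5) + (1.5)·(1.5) + (-4.5)·(-4.5) + (0.5)·(0.5)) / 3 = 29/3 = 9.6667
  S[X,Y] = ((2.5)·(1.25) + (1.5)·(-0.75) + (-4.5)·(1.25) + (0.5)·(-1.75)) / 3 = -4.5/3 = -1.5
  S[Y,Y] = ((1.25)·(1.25) + (-0.75)·(-0.75) + (1.25)·(1.25) + (-1.75)·(-1.75)) / 3 = 6.75/3 = 2.25
  S = [[9.6667, -1.5],
 [-1.5, 2.25]].

Step 3 — invert S. det(S) = 9.6667·2.25 - (-1.5)² = 19.5.
  S^{-1} = (1/det) · [[d, -b], [-b, a]] = [[0.1154, 0.0769],
 [0.0769, 0.4957]].

Step 4 — quadratic form (x̄ - mu_0)^T · S^{-1} · (x̄ - mu_0):
  S^{-1} · (x̄ - mu_0) = (-0.0769, -1.4957),
  (x̄ - mu_0)^T · [...] = (1.5)·(-0.0769) + (-3.25)·(-1.4957) = 4.7457.

Step 5 — scale by n: T² = 4 · 4.7457 = 18.9829.

T² ≈ 18.9829


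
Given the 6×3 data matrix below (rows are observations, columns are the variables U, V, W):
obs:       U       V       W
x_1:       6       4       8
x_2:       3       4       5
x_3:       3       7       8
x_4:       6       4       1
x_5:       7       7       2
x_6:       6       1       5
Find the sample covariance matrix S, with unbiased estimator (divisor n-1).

Step 1 — column means:
  mean(U) = (6 + 3 + 3 + 6 + 7 + 6) / 6 = 31/6 = 5.1667
  mean(V) = (4 + 4 + 7 + 4 + 7 + 1) / 6 = 27/6 = 4.5
  mean(W) = (8 + 5 + 8 + 1 + 2 + 5) / 6 = 29/6 = 4.8333

Step 2 — sample covariance S[i,j] = (1/(n-1)) · Σ_k (x_{k,i} - mean_i) · (x_{k,j} - mean_j), with n-1 = 5.
  S[U,U] = ((0.8333)·(0.8333) + (-2.1667)·(-2.1667) + (-2.1667)·(-2.1667) + (0.8333)·(0.8333) + (1.8333)·(1.8333) + (0.8333)·(0.8333)) / 5 = 14.8333/5 = 2.9667
  S[U,V] = ((0.8333)·(-0.5) + (-2.1667)·(-0.5) + (-2.1667)·(2.5) + (0.8333)·(-0.5) + (1.8333)·(2.5) + (0.8333)·(-3.5)) / 5 = -3.5/5 = -0.7
  S[U,W] = ((0.8333)·(3.1667) + (-2.1667)·(0.1667) + (-2.1667)·(3.1667) + (0.8333)·(-3.8333) + (1.8333)·(-2.8333) + (0.8333)·(0.1667)) / 5 = -12.8333/5 = -2.5667
  S[V,V] = ((-0.5)·(-0.5) + (-0.5)·(-0.5) + (2.5)·(2.5) + (-0.5)·(-0.5) + (2.5)·(2.5) + (-3.5)·(-3.5)) / 5 = 25.5/5 = 5.1
  S[V,W] = ((-0.5)·(3.1667) + (-0.5)·(0.1667) + (2.5)·(3.1667) + (-0.5)·(-3.8333) + (2.5)·(-2.8333) + (-3.5)·(0.1667)) / 5 = 0.5/5 = 0.1
  S[W,W] = ((3.1667)·(3.1667) + (0.1667)·(0.1667) + (3.1667)·(3.1667) + (-3.8333)·(-3.8333) + (-2.8333)·(-2.8333) + (0.1667)·(0.1667)) / 5 = 42.8333/5 = 8.5667

S is symmetric (S[j,i] = S[i,j]). Assembling:

S = [[2.9667, -0.7, -2.5667],
 [-0.7, 5.1, 0.1],
 [-2.5667, 0.1, 8.5667]]


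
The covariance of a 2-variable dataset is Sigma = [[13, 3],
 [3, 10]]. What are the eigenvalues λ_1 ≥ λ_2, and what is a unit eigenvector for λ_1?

Step 1 — characteristic polynomial of 2×2 Sigma:
  det(Sigma - λI) = λ² - trace · λ + det = 0.
  trace = 13 + 10 = 23, det = 13·10 - (3)² = 121.
Step 2 — discriminant:
  Δ = trace² - 4·det = 529 - 484 = 45.
Step 3 — eigenvalues:
  λ = (trace ± √Δ)/2 = (23 ± 6.7082)/2,
  λ_1 = 14.8541,  λ_2 = 8.1459.

Step 4 — unit eigenvector for λ_1: solve (Sigma - λ_1 I)v = 0. First row:
  (13 - 14.8541)·v_x + (3)·v_y = 0, i.e. (-1.8541)·v_x + (3)·v_y = 0,
  so v ∝ (b, λ_1 - a) = (3, 1.8541) = u.
  ||u|| = √((3)² + (1.8541)²) = √(12.4377) ≈ 3.5267,
  v_1 = u/||u|| ≈ (0.8507, 0.5257) (||v_1|| = 1).

λ_1 = 14.8541,  λ_2 = 8.1459;  v_1 ≈ (0.8507, 0.5257)


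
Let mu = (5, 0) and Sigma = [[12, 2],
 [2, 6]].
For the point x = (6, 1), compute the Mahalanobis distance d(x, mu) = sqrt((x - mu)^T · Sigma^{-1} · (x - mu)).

Step 1 — centre the observation: (x - mu) = (1, 1).

Step 2 — invert Sigma. det(Sigma) = 12·6 - (2)² = 68.
  Sigma^{-1} = (1/det) · [[d, -b], [-b, a]] = [[0.0882, -0.0294],
 [-0.0294, 0.1765]].

Step 3 — form the quadratic (x - mu)^T · Sigma^{-1} · (x - mu):
  Sigma^{-1} · (x - mu) = (0.0588, 0.1471).
  (x - mu)^T · [Sigma^{-1} · (x - mu)] = (1)·(0.0588) + (1)·(0.1471) = 0.2059.

Step 4 — take square root: d = √(0.2059) ≈ 0.4537.

d(x, mu) = √(0.2059) ≈ 0.4537


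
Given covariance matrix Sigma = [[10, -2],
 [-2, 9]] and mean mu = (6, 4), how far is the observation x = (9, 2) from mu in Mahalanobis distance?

Step 1 — centre the observation: (x - mu) = (3, -2).

Step 2 — invert Sigma. det(Sigma) = 10·9 - (-2)² = 86.
  Sigma^{-1} = (1/det) · [[d, -b], [-b, a]] = [[0.1047, 0.0233],
 [0.0233, 0.1163]].

Step 3 — form the quadratic (x - mu)^T · Sigma^{-1} · (x - mu):
  Sigma^{-1} · (x - mu) = (0.2674, -0.1628).
  (x - mu)^T · [Sigma^{-1} · (x - mu)] = (3)·(0.2674) + (-2)·(-0.1628) = 1.1279.

Step 4 — take square root: d = √(1.1279) ≈ 1.062.

d(x, mu) = √(1.1279) ≈ 1.062


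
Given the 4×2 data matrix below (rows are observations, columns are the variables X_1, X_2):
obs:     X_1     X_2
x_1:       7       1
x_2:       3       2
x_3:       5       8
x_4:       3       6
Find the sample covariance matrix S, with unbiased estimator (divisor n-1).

Step 1 — column means:
  mean(X_1) = (7 + 3 + 5 + 3) / 4 = 18/4 = 4.5
  mean(X_2) = (1 + 2 + 8 + 6) / 4 = 17/4 = 4.25

Step 2 — sample covariance S[i,j] = (1/(n-1)) · Σ_k (x_{k,i} - mean_i) · (x_{k,j} - mean_j), with n-1 = 3.
  S[X_1,X_1] = ((2.5)·(2.5) + (-1.5)·(-1.5) + (0.5)·(0.5) + (-1.5)·(-1.5)) / 3 = 11/3 = 3.6667
  S[X_1,X_2] = ((2.5)·(-3.25) + (-1.5)·(-2.25) + (0.5)·(3.75) + (-1.5)·(1.75)) / 3 = -5.5/3 = -1.8333
  S[X_2,X_2] = ((-3.25)·(-3.25) + (-2.25)·(-2.25) + (3.75)·(3.75) + (1.75)·(1.75)) / 3 = 32.75/3 = 10.9167

S is symmetric (S[j,i] = S[i,j]). Assembling:

S = [[3.6667, -1.8333],
 [-1.8333, 10.9167]]


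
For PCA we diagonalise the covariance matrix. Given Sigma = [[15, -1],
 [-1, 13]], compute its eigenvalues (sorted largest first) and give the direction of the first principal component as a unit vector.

Step 1 — characteristic polynomial of 2×2 Sigma:
  det(Sigma - λI) = λ² - trace · λ + det = 0.
  trace = 15 + 13 = 28, det = 15·13 - (-1)² = 194.
Step 2 — discriminant:
  Δ = trace² - 4·det = 784 - 776 = 8.
Step 3 — eigenvalues:
  λ = (trace ± √Δ)/2 = (28 ± 2.8284)/2,
  λ_1 = 15.4142,  λ_2 = 12.5858.

Step 4 — unit eigenvector for λ_1: solve (Sigma - λ_1 I)v = 0. First row:
  (15 - 15.4142)·v_x + (-1)·v_y = 0, i.e. (-0.4142)·v_x + (-1)·v_y = 0,
  so v ∝ (b, λ_1 - a) = (-1, 0.4142); multiply by -1 so the first entry is positive: u = (1, -0.4142).
  ||u|| = √((1)² + (-0.4142)²) = √(1.1716) ≈ 1.0824,
  v_1 = u/||u|| ≈ (0.9239, -0.3827) (||v_1|| = 1).

λ_1 = 15.4142,  λ_2 = 12.5858;  v_1 ≈ (0.9239, -0.3827)


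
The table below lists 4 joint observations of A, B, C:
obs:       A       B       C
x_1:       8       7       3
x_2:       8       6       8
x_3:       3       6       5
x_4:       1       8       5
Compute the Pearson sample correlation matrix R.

Step 1 — column means:
  mean(A) = (8 + 8 + 3 + 1) / 4 = 20/4 = 5
  mean(B) = (7 + 6 + 6 + 8) / 4 = 27/4 = 6.75
  mean(C) = (3 + 8 + 5 + 5) / 4 = 21/4 = 5.25

Step 2 — sample variances and covariances s[i,j] = (1/(n-1)) · Σ_k (x_{k,i} - mean_i) · (x_{k,j} - mean_j), with n-1 = 3:
  s[A,A] = ((3)·(3) + (3)·(3) + (-2)·(-2) + (-4)·(-4)) / 3 = 38/3 = 12.6667
  s[A,B] = ((3)·(0.25) + (3)·(-0.75) + (-2)·(-0.75) + (-4)·(1.25)) / 3 = -5/3 = -1.6667
  s[A,C] = ((3)·(-2.25) + (3)·(2.75) + (-2)·(-0.25) + (-4)·(-0.25)) / 3 = 3/3 = 1
  s[B,B] = ((0.25)·(0.25) + (-0.75)·(-0.75) + (-0.75)·(-0.75) + (1.25)·(1.25)) / 3 = 2.75/3 = 0.9167
  s[B,C] = ((0.25)·(-2.25) + (-0.75)·(2.75) + (-0.75)·(-0.25) + (1.25)·(-0.25)) / 3 = -2.75/3 = -0.9167
  s[C,C] = ((-2.25)·(-2.25) + (2.75)·(2.75) + (-0.25)·(-0.25) + (-0.25)·(-0.25)) / 3 = 12.75/3 = 4.25
  Sample standard deviations s_i = √(s[i,i]):
  s(A) = √(12.6667) = 3.559
  s(B) = √(0.9167) = 0.9574
  s(C) = √(4.25) = 2.0616

Step 3 — r_{ij} = s_{ij} / (s_i · s_j):
  r[A,A] = 1 (diagonal).
  r[A,B] = -1.6667 / (3.559 · 0.9574) = -1.6667 / 3.4075 = -0.4891
  r[A,C] = 1 / (3.559 · 2.0616) = 1 / 7.3371 = 0.1363
  r[B,B] = 1 (diagonal).
  r[B,C] = -0.9167 / (0.9574 · 2.0616) = -0.9167 / 1.9738 = -0.4644
  r[C,C] = 1 (diagonal).

R is symmetric with unit diagonal. Assembling:

R = [[1, -0.4891, 0.1363],
 [-0.4891, 1, -0.4644],
 [0.1363, -0.4644, 1]]


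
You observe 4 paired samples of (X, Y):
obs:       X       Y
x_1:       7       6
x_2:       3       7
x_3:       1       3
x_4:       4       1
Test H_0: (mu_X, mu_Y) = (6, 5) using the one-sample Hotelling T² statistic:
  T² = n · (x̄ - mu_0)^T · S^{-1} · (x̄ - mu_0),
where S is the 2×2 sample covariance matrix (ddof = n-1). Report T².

Step 1 — sample mean vector:
  mean(X) = (7 + 3 + 1 + 4) / 4 = 15/4 = 3.75
  mean(Y) = (6 + 7 + 3 + 1) / 4 = 17/4 = 4.25
  x̄ = (3.75, 4.25),  deviation x̄ - mu_0 = (3.75, 4.25) - (6, 5) = (-2.25, -0.75).

Step 2 — sample covariance matrix, S[i,j] = (1/(n-1)) · Σ_k (x_{k,i} - mean_i) · (x_{k,j} - mean_j), divisor n-1 = 3:
  S[X,X] = ((3.25)·(3.25) + (-0.75)·(-0.75) + (-2.75)·(-2.75) + (0.25)·(0.25)) / 3 = 18.75/3 = 6.25
  S[X,Y] = ((3.25)·(1.75) + (-0.75)·(2.75) + (-2.75)·(-1.25) + (0.25)·(-3.25)) / 3 = 6.25/3 = 2.0833
  S[Y,Y] = ((1.75)·(1.75) + (2.75)·(2.75) + (-1.25)·(-1.25) + (-3.25)·(-3.25)) / 3 = 22.75/3 = 7.5833
  S = [[6.25, 2.0833],
 [2.0833, 7.5833]].

Step 3 — invert S. det(S) = 6.25·7.5833 - (2.0833)² = 43.0556.
  S^{-1} = (1/det) · [[d, -b], [-b, a]] = [[0.1761, -0.0484],
 [-0.0484, 0.1452]].

Step 4 — quadratic form (x̄ - mu_0)^T · S^{-1} · (x̄ - mu_0):
  S^{-1} · (x̄ - mu_0) = (-0.36, 0),
  (x̄ - mu_0)^T · [...] = (-2.25)·(-0.36) + (-0.75)·(0) = 0.81.

Step 5 — scale by n: T² = 4 · 0.81 = 3.24.

T² ≈ 3.24


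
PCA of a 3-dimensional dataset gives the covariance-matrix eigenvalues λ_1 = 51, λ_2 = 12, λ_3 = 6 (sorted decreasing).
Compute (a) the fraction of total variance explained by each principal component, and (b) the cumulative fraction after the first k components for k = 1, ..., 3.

Step 1 — total variance = trace(Sigma) = Σ λ_i = 51 + 12 + 6 = 69.

Step 2 — fraction explained by component i = λ_i / Σ λ:
  PC1: 51/69 = 0.7391
  PC2: 12/69 = 0.1739
  PC3: 6/69 = 0.087

Step 3 — cumulative fraction after k components = (λ_1 + ... + λ_k) / Σ λ:
  k = 1: 51/69 = 0.7391
  k = 2: (51 + 12)/69 = 63/69 = 0.913
  k = 3: (51 + 12 + 6)/69 = 69/69 = 1

Summary (fraction, with percent):

explained: PC1 0.7391 (73.91%), PC2 0.1739 (17.39%), PC3 0.087 (8.7%);  cumulative: 0.7391, 0.913, 1


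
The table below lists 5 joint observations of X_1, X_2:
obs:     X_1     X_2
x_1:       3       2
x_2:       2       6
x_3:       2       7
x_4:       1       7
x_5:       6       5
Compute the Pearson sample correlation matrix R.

Step 1 — column means:
  mean(X_1) = (3 + 2 + 2 + 1 + 6) / 5 = 14/5 = 2.8
  mean(X_2) = (2 + 6 + 7 + 7 + 5) / 5 = 27/5 = 5.4

Step 2 — sample variances and covariances s[i,j] = (1/(n-1)) · Σ_k (x_{k,i} - mean_i) · (x_{k,j} - mean_j), with n-1 = 4:
  s[X_1,X_1] = ((0.2)·(0.2) + (-0.8)·(-0.8) + (-0.8)·(-0.8) + (-1.8)·(-1.8) + (3.2)·(3.2)) / 4 = 14.8/4 = 3.7
  s[X_1,X_2] = ((0.2)·(-3.4) + (-0.8)·(0.6) + (-0.8)·(1.6) + (-1.8)·(1.6) + (3.2)·(-0.4)) / 4 = -6.6/4 = -1.65
  s[X_2,X_2] = ((-3.4)·(-3.4) + (0.6)·(0.6) + (1.6)·(1.6) + (1.6)·(1.6) + (-0.4)·(-0.4)) / 4 = 17.2/4 = 4.3
  Sample standard deviations s_i = √(s[i,i]):
  s(X_1) = √(3.7) = 1.9235
  s(X_2) = √(4.3) = 2.0736

Step 3 — r_{ij} = s_{ij} / (s_i · s_j):
  r[X_1,X_1] = 1 (diagonal).
  r[X_1,X_2] = -1.65 / (1.9235 · 2.0736) = -1.65 / 3.9887 = -0.4137
  r[X_2,X_2] = 1 (diagonal).

R is symmetric with unit diagonal. Assembling:

R = [[1, -0.4137],
 [-0.4137, 1]]


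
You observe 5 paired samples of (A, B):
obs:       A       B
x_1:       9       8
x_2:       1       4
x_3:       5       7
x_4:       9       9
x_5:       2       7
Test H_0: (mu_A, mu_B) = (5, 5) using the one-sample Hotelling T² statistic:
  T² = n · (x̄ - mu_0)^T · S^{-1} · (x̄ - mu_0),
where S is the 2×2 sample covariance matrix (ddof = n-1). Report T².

Step 1 — sample mean vector:
  mean(A) = (9 + 1 + 5 + 9 + 2) / 5 = 26/5 = 5.2
  mean(B) = (8 + 4 + 7 + 9 + 7) / 5 = 35/5 = 7
  x̄ = (5.2, 7),  deviation x̄ - mu_0 = (5.2, 7) - (5, 5) = (0.2, 2).

Step 2 — sample covariance matrix, S[i,j] = (1/(n-1)) · Σ_k (x_{k,i} - mean_i) · (x_{k,j} - mean_j), divisor n-1 = 4:
  S[A,A] = ((3.8)·(3.8) + (-4.2)·(-4.2) + (-0.2)·(-0.2) + (3.8)·(3.8) + (-3.2)·(-3.2)) / 4 = 56.8/4 = 14.2
  S[A,B] = ((3.8)·(1) + (-4.2)·(-3) + (-0.2)·(0) + (3.8)·(2) + (-3.2)·(0)) / 4 = 24/4 = 6
  S[B,B] = ((1)·(1) + (-3)·(-3) + (0)·(0) + (2)·(2) + (0)·(0)) / 4 = 14/4 = 3.5
  S = [[14.2, 6],
 [6, 3.5]].

Step 3 — invert S. det(S) = 14.2·3.5 - (6)² = 13.7.
  S^{-1} = (1/det) · [[d, -b], [-b, a]] = [[0.2555, -0.438],
 [-0.438, 1.0365]].

Step 4 — quadratic form (x̄ - mu_0)^T · S^{-1} · (x̄ - mu_0):
  S^{-1} · (x̄ - mu_0) = (-0.8248, 1.9854),
  (x̄ - mu_0)^T · [...] = (0.2)·(-0.8248) + (2)·(1.9854) = 3.8058.

Step 5 — scale by n: T² = 5 · 3.8058 = 19.0292.

T² ≈ 19.0292


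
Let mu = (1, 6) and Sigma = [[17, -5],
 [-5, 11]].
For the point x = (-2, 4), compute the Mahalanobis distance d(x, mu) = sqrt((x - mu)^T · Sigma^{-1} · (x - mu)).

Step 1 — centre the observation: (x - mu) = (-3, -2).

Step 2 — invert Sigma. det(Sigma) = 17·11 - (-5)² = 162.
  Sigma^{-1} = (1/det) · [[d, -b], [-b, a]] = [[0.0679, 0.0309],
 [0.0309, 0.1049]].

Step 3 — form the quadratic (x - mu)^T · Sigma^{-1} · (x - mu):
  Sigma^{-1} · (x - mu) = (-0.2654, -0.3025).
  (x - mu)^T · [Sigma^{-1} · (x - mu)] = (-3)·(-0.2654) + (-2)·(-0.3025) = 1.4012.

Step 4 — take square root: d = √(1.4012) ≈ 1.1837.

d(x, mu) = √(1.4012) ≈ 1.1837


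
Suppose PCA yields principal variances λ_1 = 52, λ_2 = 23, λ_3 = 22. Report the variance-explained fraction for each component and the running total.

Step 1 — total variance = trace(Sigma) = Σ λ_i = 52 + 23 + 22 = 97.

Step 2 — fraction explained by component i = λ_i / Σ λ:
  PC1: 52/97 = 0.5361
  PC2: 23/97 = 0.2371
  PC3: 22/97 = 0.2268

Step 3 — cumulative fraction after k components = (λ_1 + ... + λ_k) / Σ λ:
  k = 1: 52/97 = 0.5361
  k = 2: (52 + 23)/97 = 75/97 = 0.7732
  k = 3: (52 + 23 + 22)/97 = 97/97 = 1

Summary (fraction, with percent):

explained: PC1 0.5361 (53.61%), PC2 0.2371 (23.71%), PC3 0.2268 (22.68%);  cumulative: 0.5361, 0.7732, 1


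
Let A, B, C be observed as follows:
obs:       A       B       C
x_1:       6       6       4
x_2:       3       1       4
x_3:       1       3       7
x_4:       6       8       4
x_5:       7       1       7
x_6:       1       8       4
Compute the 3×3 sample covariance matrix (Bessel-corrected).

Step 1 — column means:
  mean(A) = (6 + 3 + 1 + 6 + 7 + 1) / 6 = 24/6 = 4
  mean(B) = (6 + 1 + 3 + 8 + 1 + 8) / 6 = 27/6 = 4.5
  mean(C) = (4 + 4 + 7 + 4 + 7 + 4) / 6 = 30/6 = 5

Step 2 — sample covariance S[i,j] = (1/(n-1)) · Σ_k (x_{k,i} - mean_i) · (x_{k,j} - mean_j), with n-1 = 5.
  S[A,A] = ((2)·(2) + (-1)·(-1) + (-3)·(-3) + (2)·(2) + (3)·(3) + (-3)·(-3)) / 5 = 36/5 = 7.2
  S[A,B] = ((2)·(1.5) + (-1)·(-3.5) + (-3)·(-1.5) + (2)·(3.5) + (3)·(-3.5) + (-3)·(3.5)) / 5 = -3/5 = -0.6
  S[A,C] = ((2)·(-1) + (-1)·(-1) + (-3)·(2) + (2)·(-1) + (3)·(2) + (-3)·(-1)) / 5 = 0/5 = 0
  S[B,B] = ((1.5)·(1.5) + (-3.5)·(-3.5) + (-1.5)·(-1.5) + (3.5)·(3.5) + (-3.5)·(-3.5) + (3.5)·(3.5)) / 5 = 53.5/5 = 10.7
  S[B,C] = ((1.5)·(-1) + (-3.5)·(-1) + (-1.5)·(2) + (3.5)·(-1) + (-3.5)·(2) + (3.5)·(-1)) / 5 = -15/5 = -3
  S[C,C] = ((-1)·(-1) + (-1)·(-1) + (2)·(2) + (-1)·(-1) + (2)·(2) + (-1)·(-1)) / 5 = 12/5 = 2.4

S is symmetric (S[j,i] = S[i,j]). Assembling:

S = [[7.2, -0.6, 0],
 [-0.6, 10.7, -3],
 [0, -3, 2.4]]


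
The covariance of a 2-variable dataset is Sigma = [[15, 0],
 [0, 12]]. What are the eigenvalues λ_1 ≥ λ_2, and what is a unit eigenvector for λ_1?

Step 1 — characteristic polynomial of 2×2 Sigma:
  det(Sigma - λI) = λ² - trace · λ + det = 0.
  trace = 15 + 12 = 27, det = 15·12 - (0)² = 180.
Step 2 — discriminant:
  Δ = trace² - 4·det = 729 - 720 = 9.
Step 3 — eigenvalues:
  λ = (trace ± √Δ)/2 = (27 ± 3)/2,
  λ_1 = 15,  λ_2 = 12.

Step 4 — unit eigenvector for λ_1: Sigma is diagonal, so its eigenvectors are the coordinate axes. λ_1 = 15 is the diagonal entry on the first coordinate axis, hence
  v_1 = (1, 0) (||v_1|| = 1).

λ_1 = 15,  λ_2 = 12;  v_1 ≈ (1, 0)


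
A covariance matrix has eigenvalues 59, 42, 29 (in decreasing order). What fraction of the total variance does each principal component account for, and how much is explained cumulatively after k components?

Step 1 — total variance = trace(Sigma) = Σ λ_i = 59 + 42 + 29 = 130.

Step 2 — fraction explained by component i = λ_i / Σ λ:
  PC1: 59/130 = 0.4538
  PC2: 42/130 = 0.3231
  PC3: 29/130 = 0.2231

Step 3 — cumulative fraction after k components = (λ_1 + ... + λ_k) / Σ λ:
  k = 1: 59/130 = 0.4538
  k = 2: (59 + 42)/130 = 101/130 = 0.7769
  k = 3: (59 + 42 + 29)/130 = 130/130 = 1

Summary (fraction, with percent):

explained: PC1 0.4538 (45.38%), PC2 0.3231 (32.31%), PC3 0.2231 (22.31%);  cumulative: 0.4538, 0.7769, 1


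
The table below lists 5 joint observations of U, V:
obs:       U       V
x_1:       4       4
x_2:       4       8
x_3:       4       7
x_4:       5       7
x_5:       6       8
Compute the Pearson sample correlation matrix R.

Step 1 — column means:
  mean(U) = (4 + 4 + 4 + 5 + 6) / 5 = 23/5 = 4.6
  mean(V) = (4 + 8 + 7 + 7 + 8) / 5 = 34/5 = 6.8

Step 2 — sample variances and covariances s[i,j] = (1/(n-1)) · Σ_k (x_{k,i} - mean_i) · (x_{k,j} - mean_j), with n-1 = 4:
  s[U,U] = ((-0.6)·(-0.6) + (-0.6)·(-0.6) + (-0.6)·(-0.6) + (0.4)·(0.4) + (1.4)·(1.4)) / 4 = 3.2/4 = 0.8
  s[U,V] = ((-0.6)·(-2.8) + (-0.6)·(1.2) + (-0.6)·(0.2) + (0.4)·(0.2) + (1.4)·(1.2)) / 4 = 2.6/4 = 0.65
  s[V,V] = ((-2.8)·(-2.8) + (1.2)·(1.2) + (0.2)·(0.2) + (0.2)·(0.2) + (1.2)·(1.2)) / 4 = 10.8/4 = 2.7
  Sample standard deviations s_i = √(s[i,i]):
  s(U) = √(0.8) = 0.8944
  s(V) = √(2.7) = 1.6432

Step 3 — r_{ij} = s_{ij} / (s_i · s_j):
  r[U,U] = 1 (diagonal).
  r[U,V] = 0.65 / (0.8944 · 1.6432) = 0.65 / 1.4697 = 0.4423
  r[V,V] = 1 (diagonal).

R is symmetric with unit diagonal. Assembling:

R = [[1, 0.4423],
 [0.4423, 1]]


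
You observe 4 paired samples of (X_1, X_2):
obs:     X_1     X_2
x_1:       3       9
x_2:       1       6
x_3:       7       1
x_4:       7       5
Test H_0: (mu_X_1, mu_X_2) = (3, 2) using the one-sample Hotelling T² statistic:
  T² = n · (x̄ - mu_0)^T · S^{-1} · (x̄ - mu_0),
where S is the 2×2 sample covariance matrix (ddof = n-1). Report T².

Step 1 — sample mean vector:
  mean(X_1) = (3 + 1 + 7 + 7) / 4 = 18/4 = 4.5
  mean(X_2) = (9 + 6 + 1 + 5) / 4 = 21/4 = 5.25
  x̄ = (4.5, 5.25),  deviation x̄ - mu_0 = (4.5, 5.25) - (3, 2) = (1.5, 3.25).

Step 2 — sample covariance matrix, S[i,j] = (1/(n-1)) · Σ_k (x_{k,i} - mean_i) · (x_{k,j} - mean_j), divisor n-1 = 3:
  S[X_1,X_1] = ((-1.5)·(-1.5) + (-3.5)·(-3.5) + (2.5)·(2.5) + (2.5)·(2.5)) / 3 = 27/3 = 9
  S[X_1,X_2] = ((-1.5)·(3.75) + (-3.5)·(0.75) + (2.5)·(-4.25) + (2.5)·(-0.25)) / 3 = -19.5/3 = -6.5
  S[X_2,X_2] = ((3.75)·(3.75) + (0.75)·(0.75) + (-4.25)·(-4.25) + (-0.25)·(-0.25)) / 3 = 32.75/3 = 10.9167
  S = [[9, -6.5],
 [-6.5, 10.9167]].

Step 3 — invert S. det(S) = 9·10.9167 - (-6.5)² = 56.
  S^{-1} = (1/det) · [[d, -b], [-b, a]] = [[0.1949, 0.1161],
 [0.1161, 0.1607]].

Step 4 — quadratic form (x̄ - mu_0)^T · S^{-1} · (x̄ - mu_0):
  S^{-1} · (x̄ - mu_0) = (0.6696, 0.6964),
  (x̄ - mu_0)^T · [...] = (1.5)·(0.6696) + (3.25)·(0.6964) = 3.2679.

Step 5 — scale by n: T² = 4 · 3.2679 = 13.0714.

T² ≈ 13.0714


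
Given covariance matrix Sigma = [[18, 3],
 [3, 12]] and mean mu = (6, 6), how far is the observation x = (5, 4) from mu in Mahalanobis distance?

Step 1 — centre the observation: (x - mu) = (-1, -2).

Step 2 — invert Sigma. det(Sigma) = 18·12 - (3)² = 207.
  Sigma^{-1} = (1/det) · [[d, -b], [-b, a]] = [[0.058, -0.0145],
 [-0.0145, 0.087]].

Step 3 — form the quadratic (x - mu)^T · Sigma^{-1} · (x - mu):
  Sigma^{-1} · (x - mu) = (-0.029, -0.1594).
  (x - mu)^T · [Sigma^{-1} · (x - mu)] = (-1)·(-0.029) + (-2)·(-0.1594) = 0.3478.

Step 4 — take square root: d = √(0.3478) ≈ 0.5898.

d(x, mu) = √(0.3478) ≈ 0.5898


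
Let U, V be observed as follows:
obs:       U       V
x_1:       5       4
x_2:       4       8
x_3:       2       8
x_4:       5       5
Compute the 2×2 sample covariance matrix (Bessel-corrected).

Step 1 — column means:
  mean(U) = (5 + 4 + 2 + 5) / 4 = 16/4 = 4
  mean(V) = (4 + 8 + 8 + 5) / 4 = 25/4 = 6.25

Step 2 — sample covariance S[i,j] = (1/(n-1)) · Σ_k (x_{k,i} - mean_i) · (x_{k,j} - mean_j), with n-1 = 3.
  S[U,U] = ((1)·(1) + (0)·(0) + (-2)·(-2) + (1)·(1)) / 3 = 6/3 = 2
  S[U,V] = ((1)·(-2.25) + (0)·(1.75) + (-2)·(1.75) + (1)·(-1.25)) / 3 = -7/3 = -2.3333
  S[V,V] = ((-2.25)·(-2.25) + (1.75)·(1.75) + (1.75)·(1.75) + (-1.25)·(-1.25)) / 3 = 12.75/3 = 4.25

S is symmetric (S[j,i] = S[i,j]). Assembling:

S = [[2, -2.3333],
 [-2.3333, 4.25]]


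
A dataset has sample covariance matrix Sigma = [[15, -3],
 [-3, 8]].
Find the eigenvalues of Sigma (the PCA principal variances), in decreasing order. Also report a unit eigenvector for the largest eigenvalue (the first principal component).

Step 1 — characteristic polynomial of 2×2 Sigma:
  det(Sigma - λI) = λ² - trace · λ + det = 0.
  trace = 15 + 8 = 23, det = 15·8 - (-3)² = 111.
Step 2 — discriminant:
  Δ = trace² - 4·det = 529 - 444 = 85.
Step 3 — eigenvalues:
  λ = (trace ± √Δ)/2 = (23 ± 9.2195)/2,
  λ_1 = 16.1098,  λ_2 = 6.8902.

Step 4 — unit eigenvector for λ_1: solve (Sigma - λ_1 I)v = 0. First row:
  (15 - 16.1098)·v_x + (-3)·v_y = 0, i.e. (-1.1098)·v_x + (-3)·v_y = 0,
  so v ∝ (b, λ_1 - a) = (-3, 1.1098); multiply by -1 so the first entry is positive: u = (3, -1.1098).
  ||u|| = √((3)² + (-1.1098)²) = √(10.2316) ≈ 3.1987,
  v_1 = u/||u|| ≈ (0.9379, -0.3469) (||v_1|| = 1).

λ_1 = 16.1098,  λ_2 = 6.8902;  v_1 ≈ (0.9379, -0.3469)


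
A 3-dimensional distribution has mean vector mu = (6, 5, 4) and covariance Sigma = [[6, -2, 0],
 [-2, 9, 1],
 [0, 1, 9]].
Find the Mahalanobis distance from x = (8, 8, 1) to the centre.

Step 1 — centre the observation: (x - mu) = (2, 3, -3).

Step 2 — invert Sigma (cofactor / det for 3×3, or solve directly):
  Sigma^{-1} = [[0.1802, 0.0405, -0.0045],
 [0.0405, 0.1216, -0.0135],
 [-0.0045, -0.0135, 0.1126]].

Step 3 — form the quadratic (x - mu)^T · Sigma^{-1} · (x - mu):
  Sigma^{-1} · (x - mu) = (0.4955, 0.4865, -0.3874).
  (x - mu)^T · [Sigma^{-1} · (x - mu)] = (2)·(0.4955) + (3)·(0.4865) + (-3)·(-0.3874) = 3.6126.

Step 4 — take square root: d = √(3.6126) ≈ 1.9007.

d(x, mu) = √(3.6126) ≈ 1.9007


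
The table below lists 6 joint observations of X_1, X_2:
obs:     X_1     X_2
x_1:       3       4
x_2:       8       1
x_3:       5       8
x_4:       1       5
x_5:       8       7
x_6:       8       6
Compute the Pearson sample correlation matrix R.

Step 1 — column means:
  mean(X_1) = (3 + 8 + 5 + 1 + 8 + 8) / 6 = 33/6 = 5.5
  mean(X_2) = (4 + 1 + 8 + 5 + 7 + 6) / 6 = 31/6 = 5.1667

Step 2 — sample variances and covariances s[i,j] = (1/(n-1)) · Σ_k (x_{k,i} - mean_i) · (x_{k,j} - mean_j), with n-1 = 5:
  s[X_1,X_1] = ((-2.5)·(-2.5) + (2.5)·(2.5) + (-0.5)·(-0.5) + (-4.5)·(-4.5) + (2.5)·(2.5) + (2.5)·(2.5)) / 5 = 45.5/5 = 9.1
  s[X_1,X_2] = ((-2.5)·(-1.1667) + (2.5)·(-4.1667) + (-0.5)·(2.8333) + (-4.5)·(-0.1667) + (2.5)·(1.8333) + (2.5)·(0.8333)) / 5 = -1.5/5 = -0.3
  s[X_2,X_2] = ((-1.1667)·(-1.1667) + (-4.1667)·(-4.1667) + (2.8333)·(2.8333) + (-0.1667)·(-0.1667) + (1.8333)·(1.8333) + (0.8333)·(0.8333)) / 5 = 30.8333/5 = 6.1667
  Sample standard deviations s_i = √(s[i,i]):
  s(X_1) = √(9.1) = 3.0166
  s(X_2) = √(6.1667) = 2.4833

Step 3 — r_{ij} = s_{ij} / (s_i · s_j):
  r[X_1,X_1] = 1 (diagonal).
  r[X_1,X_2] = -0.3 / (3.0166 · 2.4833) = -0.3 / 7.4911 = -0.04
  r[X_2,X_2] = 1 (diagonal).

R is symmetric with unit diagonal. Assembling:

R = [[1, -0.04],
 [-0.04, 1]]


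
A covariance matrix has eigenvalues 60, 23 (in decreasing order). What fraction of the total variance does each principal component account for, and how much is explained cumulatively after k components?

Step 1 — total variance = trace(Sigma) = Σ λ_i = 60 + 23 = 83.

Step 2 — fraction explained by component i = λ_i / Σ λ:
  PC1: 60/83 = 0.7229
  PC2: 23/83 = 0.2771

Step 3 — cumulative fraction after k components = (λ_1 + ... + λ_k) / Σ λ:
  k = 1: 60/83 = 0.7229
  k = 2: (60 + 23)/83 = 83/83 = 1

Summary (fraction, with percent):

explained: PC1 0.7229 (72.29%), PC2 0.2771 (27.71%);  cumulative: 0.7229, 1


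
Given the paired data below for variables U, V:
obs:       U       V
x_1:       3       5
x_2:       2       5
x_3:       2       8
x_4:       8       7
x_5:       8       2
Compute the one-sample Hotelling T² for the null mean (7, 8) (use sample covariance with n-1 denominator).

Step 1 — sample mean vector:
  mean(U) = (3 + 2 + 2 + 8 + 8) / 5 = 23/5 = 4.6
  mean(V) = (5 + 5 + 8 + 7 + 2) / 5 = 27/5 = 5.4
  x̄ = (4.6, 5.4),  deviation x̄ - mu_0 = (4.6, 5.4) - (7, 8) = (-2.4, -2.6).

Step 2 — sample covariance matrix, S[i,j] = (1/(n-1)) · Σ_k (x_{k,i} - mean_i) · (x_{k,j} - mean_j), divisor n-1 = 4:
  S[U,U] = ((-1.6)·(-1.6) + (-2.6)·(-2.6) + (-2.6)·(-2.6) + (3.4)·(3.4) + (3.4)·(3.4)) / 4 = 39.2/4 = 9.8
  S[U,V] = ((-1.6)·(-0.4) + (-2.6)·(-0.4) + (-2.6)·(2.6) + (3.4)·(1.6) + (3.4)·(-3.4)) / 4 = -11.2/4 = -2.8
  S[V,V] = ((-0.4)·(-0.4) + (-0.4)·(-0.4) + (2.6)·(2.6) + (1.6)·(1.6) + (-3.4)·(-3.4)) / 4 = 21.2/4 = 5.3
  S = [[9.8, -2.8],
 [-2.8, 5.3]].

Step 3 — invert S. det(S) = 9.8·5.3 - (-2.8)² = 44.1.
  S^{-1} = (1/det) · [[d, -b], [-b, a]] = [[0.1202, 0.0635],
 [0.0635, 0.2222]].

Step 4 — quadratic form (x̄ - mu_0)^T · S^{-1} · (x̄ - mu_0):
  S^{-1} · (x̄ - mu_0) = (-0.4535, -0.7302),
  (x̄ - mu_0)^T · [...] = (-2.4)·(-0.4535) + (-2.6)·(-0.7302) = 2.9868.

Step 5 — scale by n: T² = 5 · 2.9868 = 14.9342.

T² ≈ 14.9342


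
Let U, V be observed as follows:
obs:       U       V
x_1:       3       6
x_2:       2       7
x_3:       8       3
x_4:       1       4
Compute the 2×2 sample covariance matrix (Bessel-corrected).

Step 1 — column means:
  mean(U) = (3 + 2 + 8 + 1) / 4 = 14/4 = 3.5
  mean(V) = (6 + 7 + 3 + 4) / 4 = 20/4 = 5

Step 2 — sample covariance S[i,j] = (1/(n-1)) · Σ_k (x_{k,i} - mean_i) · (x_{k,j} - mean_j), with n-1 = 3.
  S[U,U] = ((-0.5)·(-0.5) + (-1.5)·(-1.5) + (4.5)·(4.5) + (-2.5)·(-2.5)) / 3 = 29/3 = 9.6667
  S[U,V] = ((-0.5)·(1) + (-1.5)·(2) + (4.5)·(-2) + (-2.5)·(-1)) / 3 = -10/3 = -3.3333
  S[V,V] = ((1)·(1) + (2)·(2) + (-2)·(-2) + (-1)·(-1)) / 3 = 10/3 = 3.3333

S is symmetric (S[j,i] = S[i,j]). Assembling:

S = [[9.6667, -3.3333],
 [-3.3333, 3.3333]]


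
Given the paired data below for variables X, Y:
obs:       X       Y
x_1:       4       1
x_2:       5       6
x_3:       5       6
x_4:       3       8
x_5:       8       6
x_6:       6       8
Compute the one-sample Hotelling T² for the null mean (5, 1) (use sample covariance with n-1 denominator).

Step 1 — sample mean vector:
  mean(X) = (4 + 5 + 5 + 3 + 8 + 6) / 6 = 31/6 = 5.1667
  mean(Y) = (1 + 6 + 6 + 8 + 6 + 8) / 6 = 35/6 = 5.8333
  x̄ = (5.1667, 5.8333),  deviation x̄ - mu_0 = (5.1667, 5.8333) - (5, 1) = (0.1667, 4.8333).

Step 2 — sample covariance matrix, S[i,j] = (1/(n-1)) · Σ_k (x_{k,i} - mean_i) · (x_{k,j} - mean_j), divisor n-1 = 5:
  S[X,X] = ((-1.1667)·(-1.1667) + (-0.1667)·(-0.1667) + (-0.1667)·(-0.1667) + (-2.1667)·(-2.1667) + (2.8333)·(2.8333) + (0.8333)·(0.8333)) / 5 = 14.8333/5 = 2.9667
  S[X,Y] = ((-1.1667)·(-4.8333) + (-0.1667)·(0.1667) + (-0.1667)·(0.1667) + (-2.1667)·(2.1667) + (2.8333)·(0.1667) + (0.8333)·(2.1667)) / 5 = 3.1667/5 = 0.6333
  S[Y,Y] = ((-4.8333)·(-4.8333) + (0.1667)·(0.1667) + (0.1667)·(0.1667) + (2.1667)·(2.1667) + (0.1667)·(0.1667) + (2.1667)·(2.1667)) / 5 = 32.8333/5 = 6.5667
  S = [[2.9667, 0.6333],
 [0.6333, 6.5667]].

Step 3 — invert S. det(S) = 2.9667·6.5667 - (0.6333)² = 19.08.
  S^{-1} = (1/det) · [[d, -b], [-b, a]] = [[0.3442, -0.0332],
 [-0.0332, 0.1555]].

Step 4 — quadratic form (x̄ - mu_0)^T · S^{-1} · (x̄ - mu_0):
  S^{-1} · (x̄ - mu_0) = (-0.1031, 0.746),
  (x̄ - mu_0)^T · [...] = (0.1667)·(-0.1031) + (4.8333)·(0.746) = 3.5884.

Step 5 — scale by n: T² = 6 · 3.5884 = 21.5304.

T² ≈ 21.5304


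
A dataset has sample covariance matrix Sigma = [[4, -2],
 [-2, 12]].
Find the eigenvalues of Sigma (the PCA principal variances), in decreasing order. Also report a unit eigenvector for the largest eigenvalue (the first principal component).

Step 1 — characteristic polynomial of 2×2 Sigma:
  det(Sigma - λI) = λ² - trace · λ + det = 0.
  trace = 4 + 12 = 16, det = 4·12 - (-2)² = 44.
Step 2 — discriminant:
  Δ = trace² - 4·det = 256 - 176 = 80.
Step 3 — eigenvalues:
  λ = (trace ± √Δ)/2 = (16 ± 8.9443)/2,
  λ_1 = 12.4721,  λ_2 = 3.5279.

Step 4 — unit eigenvector for λ_1: solve (Sigma - λ_1 I)v = 0. First row:
  (4 - 12.4721)·v_x + (-2)·v_y = 0, i.e. (-8.4721)·v_x + (-2)·v_y = 0,
  so v ∝ (b, λ_1 - a) = (-2, 8.4721); multiply by -1 so the first entry is positive: u = (2, -8.4721).
  ||u|| = √((2)² + (-8.4721)²) = √(75.7771) ≈ 8.705,
  v_1 = u/||u|| ≈ (0.2298, -0.9732) (||v_1|| = 1).

λ_1 = 12.4721,  λ_2 = 3.5279;  v_1 ≈ (0.2298, -0.9732)


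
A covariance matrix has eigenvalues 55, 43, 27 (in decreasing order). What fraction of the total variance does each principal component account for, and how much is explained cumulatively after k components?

Step 1 — total variance = trace(Sigma) = Σ λ_i = 55 + 43 + 27 = 125.

Step 2 — fraction explained by component i = λ_i / Σ λ:
  PC1: 55/125 = 0.44
  PC2: 43/125 = 0.344
  PC3: 27/125 = 0.216

Step 3 — cumulative fraction after k components = (λ_1 + ... + λ_k) / Σ λ:
  k = 1: 55/125 = 0.44
  k = 2: (55 + 43)/125 = 98/125 = 0.784
  k = 3: (55 + 43 + 27)/125 = 125/125 = 1

Summary (fraction, with percent):

explained: PC1 0.44 (44%), PC2 0.344 (34.4%), PC3 0.216 (21.6%);  cumulative: 0.44, 0.784, 1


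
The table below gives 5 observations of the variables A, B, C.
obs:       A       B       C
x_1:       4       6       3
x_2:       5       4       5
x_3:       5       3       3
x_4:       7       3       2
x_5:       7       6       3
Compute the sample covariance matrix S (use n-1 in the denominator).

Step 1 — column means:
  mean(A) = (4 + 5 + 5 + 7 + 7) / 5 = 28/5 = 5.6
  mean(B) = (6 + 4 + 3 + 3 + 6) / 5 = 22/5 = 4.4
  mean(C) = (3 + 5 + 3 + 2 + 3) / 5 = 16/5 = 3.2

Step 2 — sample covariance S[i,j] = (1/(n-1)) · Σ_k (x_{k,i} - mean_i) · (x_{k,j} - mean_j), with n-1 = 4.
  S[A,A] = ((-1.6)·(-1.6) + (-0.6)·(-0.6) + (-0.6)·(-0.6) + (1.4)·(1.4) + (1.4)·(1.4)) / 4 = 7.2/4 = 1.8
  S[A,B] = ((-1.6)·(1.6) + (-0.6)·(-0.4) + (-0.6)·(-1.4) + (1.4)·(-1.4) + (1.4)·(1.6)) / 4 = -1.2/4 = -0.3
  S[A,C] = ((-1.6)·(-0.2) + (-0.6)·(1.8) + (-0.6)·(-0.2) + (1.4)·(-1.2) + (1.4)·(-0.2)) / 4 = -2.6/4 = -0.65
  S[B,B] = ((1.6)·(1.6) + (-0.4)·(-0.4) + (-1.4)·(-1.4) + (-1.4)·(-1.4) + (1.6)·(1.6)) / 4 = 9.2/4 = 2.3
  S[B,C] = ((1.6)·(-0.2) + (-0.4)·(1.8) + (-1.4)·(-0.2) + (-1.4)·(-1.2) + (1.6)·(-0.2)) / 4 = 0.6/4 = 0.15
  S[C,C] = ((-0.2)·(-0.2) + (1.8)·(1.8) + (-0.2)·(-0.2) + (-1.2)·(-1.2) + (-0.2)·(-0.2)) / 4 = 4.8/4 = 1.2

S is symmetric (S[j,i] = S[i,j]). Assembling:

S = [[1.8, -0.3, -0.65],
 [-0.3, 2.3, 0.15],
 [-0.65, 0.15, 1.2]]


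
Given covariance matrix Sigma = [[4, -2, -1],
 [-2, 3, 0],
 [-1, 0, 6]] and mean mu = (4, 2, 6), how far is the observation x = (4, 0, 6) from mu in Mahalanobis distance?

Step 1 — centre the observation: (x - mu) = (0, -2, 0).

Step 2 — invert Sigma (cofactor / det for 3×3, or solve directly):
  Sigma^{-1} = [[0.4, 0.2667, 0.0667],
 [0.2667, 0.5111, 0.0444],
 [0.0667, 0.0444, 0.1778]].

Step 3 — form the quadratic (x - mu)^T · Sigma^{-1} · (x - mu):
  Sigma^{-1} · (x - mu) = (-0.5333, -1.0222, -0.0889).
  (x - mu)^T · [Sigma^{-1} · (x - mu)] = (0)·(-0.5333) + (-2)·(-1.0222) + (0)·(-0.0889) = 2.0444.

Step 4 — take square root: d = √(2.0444) ≈ 1.4298.

d(x, mu) = √(2.0444) ≈ 1.4298


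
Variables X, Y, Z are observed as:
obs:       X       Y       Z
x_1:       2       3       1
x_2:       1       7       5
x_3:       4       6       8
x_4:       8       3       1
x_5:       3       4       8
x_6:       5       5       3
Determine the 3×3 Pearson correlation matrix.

Step 1 — column means:
  mean(X) = (2 + 1 + 4 + 8 + 3 + 5) / 6 = 23/6 = 3.8333
  mean(Y) = (3 + 7 + 6 + 3 + 4 + 5) / 6 = 28/6 = 4.6667
  mean(Z) = (1 + 5 + 8 + 1 + 8 + 3) / 6 = 26/6 = 4.3333

Step 2 — sample variances and covariances s[i,j] = (1/(n-1)) · Σ_k (x_{k,i} - mean_i) · (x_{k,j} - mean_j), with n-1 = 5:
  s[X,X] = ((-1.8333)·(-1.8333) + (-2.8333)·(-2.8333) + (0.1667)·(0.1667) + (4.1667)·(4.1667) + (-0.8333)·(-0.8333) + (1.1667)·(1.1667)) / 5 = 30.8333/5 = 6.1667
  s[X,Y] = ((-1.8333)·(-1.6667) + (-2.8333)·(2.3333) + (0.1667)·(1.3333) + (4.1667)·(-1.6667) + (-0.8333)·(-0.6667) + (1.1667)·(0.3333)) / 5 = -9.3333/5 = -1.8667
  s[X,Z] = ((-1.8333)·(-3.3333) + (-2.8333)·(0.6667) + (0.1667)·(3.6667) + (4.1667)·(-3.3333) + (-0.8333)·(3.6667) + (1.1667)·(-1.3333)) / 5 = -13.6667/5 = -2.7333
  s[Y,Y] = ((-1.6667)·(-1.6667) + (2.3333)·(2.3333) + (1.3333)·(1.3333) + (-1.6667)·(-1.6667) + (-0.6667)·(-0.6667) + (0.3333)·(0.3333)) / 5 = 13.3333/5 = 2.6667
  s[Y,Z] = ((-1.6667)·(-3.3333) + (2.3333)·(0.6667) + (1.3333)·(3.6667) + (-1.6667)·(-3.3333) + (-0.6667)·(3.6667) + (0.3333)·(-1.3333)) / 5 = 14.6667/5 = 2.9333
  s[Z,Z] = ((-3.3333)·(-3.3333) + (0.6667)·(0.6667) + (3.6667)·(3.6667) + (-3.3333)·(-3.3333) + (3.6667)·(3.6667) + (-1.3333)·(-1.3333)) / 5 = 51.3333/5 = 10.2667
  Sample standard deviations s_i = √(s[i,i]):
  s(X) = √(6.1667) = 2.4833
  s(Y) = √(2.6667) = 1.633
  s(Z) = √(10.2667) = 3.2042

Step 3 — r_{ij} = s_{ij} / (s_i · s_j):
  r[X,X] = 1 (diagonal).
  r[X,Y] = -1.8667 / (2.4833 · 1.633) = -1.8667 / 4.0552 = -0.4603
  r[X,Z] = -2.7333 / (2.4833 · 3.2042) = -2.7333 / 7.9568 = -0.3435
  r[Y,Y] = 1 (diagonal).
  r[Y,Z] = 2.9333 / (1.633 · 3.2042) = 2.9333 / 5.2324 = 0.5606
  r[Z,Z] = 1 (diagonal).

R is symmetric with unit diagonal. Assembling:

R = [[1, -0.4603, -0.3435],
 [-0.4603, 1, 0.5606],
 [-0.3435, 0.5606, 1]]


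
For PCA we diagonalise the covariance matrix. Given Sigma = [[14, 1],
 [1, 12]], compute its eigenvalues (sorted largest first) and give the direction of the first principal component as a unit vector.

Step 1 — characteristic polynomial of 2×2 Sigma:
  det(Sigma - λI) = λ² - trace · λ + det = 0.
  trace = 14 + 12 = 26, det = 14·12 - (1)² = 167.
Step 2 — discriminant:
  Δ = trace² - 4·det = 676 - 668 = 8.
Step 3 — eigenvalues:
  λ = (trace ± √Δ)/2 = (26 ± 2.8284)/2,
  λ_1 = 14.4142,  λ_2 = 11.5858.

Step 4 — unit eigenvector for λ_1: solve (Sigma - λ_1 I)v = 0. First row:
  (14 - 14.4142)·v_x + (1)·v_y = 0, i.e. (-0.4142)·v_x + (1)·v_y = 0,
  so v ∝ (b, λ_1 - a) = (1, 0.4142) = u.
  ||u|| = √((1)² + (0.4142)²) = √(1.1716) ≈ 1.0824,
  v_1 = u/||u|| ≈ (0.9239, 0.3827) (||v_1|| = 1).

λ_1 = 14.4142,  λ_2 = 11.5858;  v_1 ≈ (0.9239, 0.3827)


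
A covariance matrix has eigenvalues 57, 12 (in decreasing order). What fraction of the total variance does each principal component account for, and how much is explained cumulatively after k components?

Step 1 — total variance = trace(Sigma) = Σ λ_i = 57 + 12 = 69.

Step 2 — fraction explained by component i = λ_i / Σ λ:
  PC1: 57/69 = 0.8261
  PC2: 12/69 = 0.1739

Step 3 — cumulative fraction after k components = (λ_1 + ... + λ_k) / Σ λ:
  k = 1: 57/69 = 0.8261
  k = 2: (57 + 12)/69 = 69/69 = 1

Summary (fraction, with percent):

explained: PC1 0.8261 (82.61%), PC2 0.1739 (17.39%);  cumulative: 0.8261, 1


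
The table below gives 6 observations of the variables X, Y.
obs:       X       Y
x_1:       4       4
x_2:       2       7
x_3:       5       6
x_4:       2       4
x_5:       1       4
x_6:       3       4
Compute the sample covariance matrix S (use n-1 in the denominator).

Step 1 — column means:
  mean(X) = (4 + 2 + 5 + 2 + 1 + 3) / 6 = 17/6 = 2.8333
  mean(Y) = (4 + 7 + 6 + 4 + 4 + 4) / 6 = 29/6 = 4.8333

Step 2 — sample covariance S[i,j] = (1/(n-1)) · Σ_k (x_{k,i} - mean_i) · (x_{k,j} - mean_j), with n-1 = 5.
  S[X,X] = ((1.1667)·(1.1667) + (-0.8333)·(-0.8333) + (2.1667)·(2.1667) + (-0.8333)·(-0.8333) + (-1.8333)·(-1.8333) + (0.1667)·(0.1667)) / 5 = 10.8333/5 = 2.1667
  S[X,Y] = ((1.1667)·(-0.8333) + (-0.8333)·(2.1667) + (2.1667)·(1.1667) + (-0.8333)·(-0.8333) + (-1.8333)·(-0.8333) + (0.1667)·(-0.8333)) / 5 = 1.8333/5 = 0.3667
  S[Y,Y] = ((-0.8333)·(-0.8333) + (2.1667)·(2.1667) + (1.1667)·(1.1667) + (-0.8333)·(-0.8333) + (-0.8333)·(-0.8333) + (-0.8333)·(-0.8333)) / 5 = 8.8333/5 = 1.7667

S is symmetric (S[j,i] = S[i,j]). Assembling:

S = [[2.1667, 0.3667],
 [0.3667, 1.7667]]


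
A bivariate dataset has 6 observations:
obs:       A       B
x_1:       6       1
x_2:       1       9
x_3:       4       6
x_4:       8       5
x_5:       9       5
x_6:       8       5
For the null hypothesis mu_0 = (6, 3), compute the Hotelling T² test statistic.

Step 1 — sample mean vector:
  mean(A) = (6 + 1 + 4 + 8 + 9 + 8) / 6 = 36/6 = 6
  mean(B) = (1 + 9 + 6 + 5 + 5 + 5) / 6 = 31/6 = 5.1667
  x̄ = (6, 5.1667),  deviation x̄ - mu_0 = (6, 5.1667) - (6, 3) = (0, 2.1667).

Step 2 — sample covariance matrix, S[i,j] = (1/(n-1)) · Σ_k (x_{k,i} - mean_i) · (x_{k,j} - mean_j), divisor n-1 = 5:
  S[A,A] = ((0)·(0) + (-5)·(-5) + (-2)·(-2) + (2)·(2) + (3)·(3) + (2)·(2)) / 5 = 46/5 = 9.2
  S[A,B] = ((0)·(-4.1667) + (-5)·(3.8333) + (-2)·(0.8333) + (2)·(-0.1667) + (3)·(-0.1667) + (2)·(-0.1667)) / 5 = -22/5 = -4.4
  S[B,B] = ((-4.1667)·(-4.1667) + (3.8333)·(3.8333) + (0.8333)·(0.8333) + (-0.1667)·(-0.1667) + (-0.1667)·(-0.1667) + (-0.1667)·(-0.1667)) / 5 = 32.8333/5 = 6.5667
  S = [[9.2, -4.4],
 [-4.4, 6.5667]].

Step 3 — invert S. det(S) = 9.2·6.5667 - (-4.4)² = 41.0533.
  S^{-1} = (1/det) · [[d, -b], [-b, a]] = [[0.16, 0.1072],
 [0.1072, 0.2241]].

Step 4 — quadratic form (x̄ - mu_0)^T · S^{-1} · (x̄ - mu_0):
  S^{-1} · (x̄ - mu_0) = (0.2322, 0.4855),
  (x̄ - mu_0)^T · [...] = (0)·(0.2322) + (2.1667)·(0.4855) = 1.052.

Step 5 — scale by n: T² = 6 · 1.052 = 6.3121.

T² ≈ 6.3121


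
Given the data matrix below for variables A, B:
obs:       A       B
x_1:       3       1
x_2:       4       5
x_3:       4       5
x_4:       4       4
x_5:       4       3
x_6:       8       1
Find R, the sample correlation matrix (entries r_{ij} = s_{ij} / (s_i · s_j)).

Step 1 — column means:
  mean(A) = (3 + 4 + 4 + 4 + 4 + 8) / 6 = 27/6 = 4.5
  mean(B) = (1 + 5 + 5 + 4 + 3 + 1) / 6 = 19/6 = 3.1667

Step 2 — sample variances and covariances s[i,j] = (1/(n-1)) · Σ_k (x_{k,i} - mean_i) · (x_{k,j} - mean_j), with n-1 = 5:
  s[A,A] = ((-1.5)·(-1.5) + (-0.5)·(-0.5) + (-0.5)·(-0.5) + (-0.5)·(-0.5) + (-0.5)·(-0.5) + (3.5)·(3.5)) / 5 = 15.5/5 = 3.1
  s[A,B] = ((-1.5)·(-2.1667) + (-0.5)·(1.8333) + (-0.5)·(1.8333) + (-0.5)·(0.8333) + (-0.5)·(-0.1667) + (3.5)·(-2.1667)) / 5 = -6.5/5 = -1.3
  s[B,B] = ((-2.1667)·(-2.1667) + (1.8333)·(1.8333) + (1.8333)·(1.8333) + (0.8333)·(0.8333) + (-0.1667)·(-0.1667) + (-2.1667)·(-2.1667)) / 5 = 16.8333/5 = 3.3667
  Sample standard deviations s_i = √(s[i,i]):
  s(A) = √(3.1) = 1.7607
  s(B) = √(3.3667) = 1.8348

Step 3 — r_{ij} = s_{ij} / (s_i · s_j):
  r[A,A] = 1 (diagonal).
  r[A,B] = -1.3 / (1.7607 · 1.8348) = -1.3 / 3.2306 = -0.4024
  r[B,B] = 1 (diagonal).

R is symmetric with unit diagonal. Assembling:

R = [[1, -0.4024],
 [-0.4024, 1]]
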